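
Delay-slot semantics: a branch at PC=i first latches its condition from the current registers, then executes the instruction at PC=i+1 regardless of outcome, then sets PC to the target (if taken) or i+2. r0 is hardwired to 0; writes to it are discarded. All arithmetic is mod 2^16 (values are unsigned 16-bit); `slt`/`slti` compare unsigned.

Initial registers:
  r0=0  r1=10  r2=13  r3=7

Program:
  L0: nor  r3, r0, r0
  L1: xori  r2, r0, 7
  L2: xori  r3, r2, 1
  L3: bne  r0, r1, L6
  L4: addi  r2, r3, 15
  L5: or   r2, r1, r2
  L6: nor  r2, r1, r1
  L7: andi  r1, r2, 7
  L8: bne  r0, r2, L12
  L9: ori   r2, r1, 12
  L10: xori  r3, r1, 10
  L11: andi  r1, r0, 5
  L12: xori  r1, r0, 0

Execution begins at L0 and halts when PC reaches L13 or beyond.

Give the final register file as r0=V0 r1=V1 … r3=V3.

[0] nor  r3, r0, r0  →  {r0:0, r1:10, r2:13, r3:65535}
[1] xori  r2, r0, 7  →  {r0:0, r1:10, r2:7, r3:65535}
[2] xori  r3, r2, 1  →  {r0:0, r1:10, r2:7, r3:6}
[3] bne  r0, r1, L6  →  {r0:0, r1:10, r2:7, r3:6}  ⟨branch taken⟩
[4] addi  r2, r3, 15  →  {r0:0, r1:10, r2:21, r3:6}
[6] nor  r2, r1, r1  →  {r0:0, r1:10, r2:65525, r3:6}
[7] andi  r1, r2, 7  →  {r0:0, r1:5, r2:65525, r3:6}
[8] bne  r0, r2, L12  →  {r0:0, r1:5, r2:65525, r3:6}  ⟨branch taken⟩
[9] ori   r2, r1, 12  →  {r0:0, r1:5, r2:13, r3:6}
[12] xori  r1, r0, 0  →  {r0:0, r1:0, r2:13, r3:6}

r0=0 r1=0 r2=13 r3=6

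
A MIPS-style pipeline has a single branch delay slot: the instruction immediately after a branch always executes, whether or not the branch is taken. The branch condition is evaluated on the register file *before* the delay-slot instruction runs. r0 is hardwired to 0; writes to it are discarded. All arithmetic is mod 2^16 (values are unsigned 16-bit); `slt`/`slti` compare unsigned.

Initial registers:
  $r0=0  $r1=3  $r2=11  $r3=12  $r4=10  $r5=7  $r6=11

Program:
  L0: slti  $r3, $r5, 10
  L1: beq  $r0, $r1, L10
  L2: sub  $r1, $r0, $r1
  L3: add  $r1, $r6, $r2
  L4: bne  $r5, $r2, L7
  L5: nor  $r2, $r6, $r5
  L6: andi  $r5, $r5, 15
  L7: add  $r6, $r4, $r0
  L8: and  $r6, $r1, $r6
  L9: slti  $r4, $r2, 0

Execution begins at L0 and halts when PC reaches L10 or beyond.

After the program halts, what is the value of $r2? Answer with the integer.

#0 slti  $r3, $r5, 10 ; 0/3/11/1/10/7/11
#1 beq  $r0, $r1, L10 ; 0/3/11/1/10/7/11 ; →fallthru
#2 sub  $r1, $r0, $r1 ; 0/65533/11/1/10/7/11
#3 add  $r1, $r6, $r2 ; 0/22/11/1/10/7/11
#4 bne  $r5, $r2, L7 ; 0/22/11/1/10/7/11 ; →target
#5 nor  $r2, $r6, $r5 ; 0/22/65520/1/10/7/11
#7 add  $r6, $r4, $r0 ; 0/22/65520/1/10/7/10
#8 and  $r6, $r1, $r6 ; 0/22/65520/1/10/7/2
#9 slti  $r4, $r2, 0 ; 0/22/65520/1/0/7/2

65520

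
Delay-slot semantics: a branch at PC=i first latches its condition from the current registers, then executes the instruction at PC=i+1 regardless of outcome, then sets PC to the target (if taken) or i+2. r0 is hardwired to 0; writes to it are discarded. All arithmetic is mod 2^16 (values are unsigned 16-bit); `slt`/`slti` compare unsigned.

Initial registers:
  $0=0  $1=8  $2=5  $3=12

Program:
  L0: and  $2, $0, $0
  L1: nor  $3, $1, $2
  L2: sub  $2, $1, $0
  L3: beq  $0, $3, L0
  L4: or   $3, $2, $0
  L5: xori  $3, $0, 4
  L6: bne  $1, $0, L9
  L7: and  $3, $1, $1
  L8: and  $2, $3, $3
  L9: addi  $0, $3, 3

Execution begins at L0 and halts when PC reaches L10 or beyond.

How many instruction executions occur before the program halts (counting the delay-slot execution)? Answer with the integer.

  step pc=0: and  $2, $0, $0  regs=(0,8,0,12)
  step pc=1: nor  $3, $1, $2  regs=(0,8,0,65527)
  step pc=2: sub  $2, $1, $0  regs=(0,8,8,65527)
  step pc=3: beq  $0, $3, L0  cond=F  regs=(0,8,8,65527)
  step pc=4: or   $3, $2, $0  regs=(0,8,8,8)
  step pc=5: xori  $3, $0, 4  regs=(0,8,8,4)
  step pc=6: bne  $1, $0, L9  cond=T  regs=(0,8,8,4)
  step pc=7: and  $3, $1, $1  regs=(0,8,8,8)
  step pc=9: addi  $0, $3, 3  regs=(0,8,8,8)

9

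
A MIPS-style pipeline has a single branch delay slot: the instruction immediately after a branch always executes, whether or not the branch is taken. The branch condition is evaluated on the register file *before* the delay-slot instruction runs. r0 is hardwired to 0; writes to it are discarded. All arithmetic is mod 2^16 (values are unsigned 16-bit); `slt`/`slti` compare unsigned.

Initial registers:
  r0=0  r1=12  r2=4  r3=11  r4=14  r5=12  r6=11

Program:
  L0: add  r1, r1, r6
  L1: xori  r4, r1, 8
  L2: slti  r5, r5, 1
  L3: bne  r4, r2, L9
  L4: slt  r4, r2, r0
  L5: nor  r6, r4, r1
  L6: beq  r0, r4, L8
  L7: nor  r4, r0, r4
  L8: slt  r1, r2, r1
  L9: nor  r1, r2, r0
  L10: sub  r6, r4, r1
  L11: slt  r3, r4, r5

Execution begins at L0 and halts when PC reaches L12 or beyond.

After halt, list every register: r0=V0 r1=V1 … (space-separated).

[0] add  r1, r1, r6  →  {r0:0, r1:23, r2:4, r3:11, r4:14, r5:12, r6:11}
[1] xori  r4, r1, 8  →  {r0:0, r1:23, r2:4, r3:11, r4:31, r5:12, r6:11}
[2] slti  r5, r5, 1  →  {r0:0, r1:23, r2:4, r3:11, r4:31, r5:0, r6:11}
[3] bne  r4, r2, L9  →  {r0:0, r1:23, r2:4, r3:11, r4:31, r5:0, r6:11}  ⟨branch taken⟩
[4] slt  r4, r2, r0  →  {r0:0, r1:23, r2:4, r3:11, r4:0, r5:0, r6:11}
[9] nor  r1, r2, r0  →  {r0:0, r1:65531, r2:4, r3:11, r4:0, r5:0, r6:11}
[10] sub  r6, r4, r1  →  {r0:0, r1:65531, r2:4, r3:11, r4:0, r5:0, r6:5}
[11] slt  r3, r4, r5  →  {r0:0, r1:65531, r2:4, r3:0, r4:0, r5:0, r6:5}

r0=0 r1=65531 r2=4 r3=0 r4=0 r5=0 r6=5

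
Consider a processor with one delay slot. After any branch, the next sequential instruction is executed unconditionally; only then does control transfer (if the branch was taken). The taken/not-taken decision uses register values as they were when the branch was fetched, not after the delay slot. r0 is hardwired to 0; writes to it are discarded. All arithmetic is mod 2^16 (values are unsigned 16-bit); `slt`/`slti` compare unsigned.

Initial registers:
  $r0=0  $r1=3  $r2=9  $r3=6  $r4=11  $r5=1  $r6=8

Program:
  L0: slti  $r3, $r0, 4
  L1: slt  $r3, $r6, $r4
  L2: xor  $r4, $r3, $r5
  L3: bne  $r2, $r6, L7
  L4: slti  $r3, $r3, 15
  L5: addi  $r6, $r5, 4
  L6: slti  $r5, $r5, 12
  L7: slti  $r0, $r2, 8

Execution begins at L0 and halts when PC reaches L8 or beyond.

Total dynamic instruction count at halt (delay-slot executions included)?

6

  step pc=0: slti  $r3, $r0, 4  regs=(0,3,9,1,11,1,8)
  step pc=1: slt  $r3, $r6, $r4  regs=(0,3,9,1,11,1,8)
  step pc=2: xor  $r4, $r3, $r5  regs=(0,3,9,1,0,1,8)
  step pc=3: bne  $r2, $r6, L7  cond=T  regs=(0,3,9,1,0,1,8)
  step pc=4: slti  $r3, $r3, 15  regs=(0,3,9,1,0,1,8)
  step pc=7: slti  $r0, $r2, 8  regs=(0,3,9,1,0,1,8)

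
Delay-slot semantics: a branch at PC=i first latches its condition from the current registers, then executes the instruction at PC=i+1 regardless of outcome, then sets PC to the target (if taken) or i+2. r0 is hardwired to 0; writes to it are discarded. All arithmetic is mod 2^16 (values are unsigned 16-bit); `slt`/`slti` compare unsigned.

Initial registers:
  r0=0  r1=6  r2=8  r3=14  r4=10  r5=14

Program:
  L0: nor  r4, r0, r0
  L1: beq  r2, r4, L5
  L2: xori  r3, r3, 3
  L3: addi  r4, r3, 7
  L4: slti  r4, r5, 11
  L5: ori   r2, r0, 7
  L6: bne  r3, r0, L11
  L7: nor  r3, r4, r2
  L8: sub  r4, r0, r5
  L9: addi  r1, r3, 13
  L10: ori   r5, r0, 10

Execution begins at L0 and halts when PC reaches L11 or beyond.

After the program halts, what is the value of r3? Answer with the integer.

65528

PC=0  nor  r4, r0, r0        | r0=0 r1=6 r2=8 r3=14 r4=65535 r5=14
PC=1  beq  r2, r4, L5        | r0=0 r1=6 r2=8 r3=14 r4=65535 r5=14  [not taken]
PC=2  xori  r3, r3, 3        | r0=0 r1=6 r2=8 r3=13 r4=65535 r5=14
PC=3  addi  r4, r3, 7        | r0=0 r1=6 r2=8 r3=13 r4=20 r5=14
PC=4  slti  r4, r5, 11       | r0=0 r1=6 r2=8 r3=13 r4=0 r5=14
PC=5  ori   r2, r0, 7        | r0=0 r1=6 r2=7 r3=13 r4=0 r5=14
PC=6  bne  r3, r0, L11       | r0=0 r1=6 r2=7 r3=13 r4=0 r5=14  [TAKEN]
PC=7  nor  r3, r4, r2        | r0=0 r1=6 r2=7 r3=65528 r4=0 r5=14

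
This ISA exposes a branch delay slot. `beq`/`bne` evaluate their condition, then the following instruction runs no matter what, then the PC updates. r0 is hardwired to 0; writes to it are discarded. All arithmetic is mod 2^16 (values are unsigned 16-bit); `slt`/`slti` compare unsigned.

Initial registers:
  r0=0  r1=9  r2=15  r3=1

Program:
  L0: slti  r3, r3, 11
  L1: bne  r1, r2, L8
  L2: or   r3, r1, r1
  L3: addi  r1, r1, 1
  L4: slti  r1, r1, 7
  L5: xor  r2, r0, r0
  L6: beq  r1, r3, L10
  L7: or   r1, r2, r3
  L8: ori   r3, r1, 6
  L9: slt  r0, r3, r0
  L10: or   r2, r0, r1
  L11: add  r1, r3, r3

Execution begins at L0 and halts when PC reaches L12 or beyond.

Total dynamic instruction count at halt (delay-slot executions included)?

#0 slti  r3, r3, 11 ; 0/9/15/1
#1 bne  r1, r2, L8 ; 0/9/15/1 ; →target
#2 or   r3, r1, r1 ; 0/9/15/9
#8 ori   r3, r1, 6 ; 0/9/15/15
#9 slt  r0, r3, r0 ; 0/9/15/15
#10 or   r2, r0, r1 ; 0/9/9/15
#11 add  r1, r3, r3 ; 0/30/9/15

7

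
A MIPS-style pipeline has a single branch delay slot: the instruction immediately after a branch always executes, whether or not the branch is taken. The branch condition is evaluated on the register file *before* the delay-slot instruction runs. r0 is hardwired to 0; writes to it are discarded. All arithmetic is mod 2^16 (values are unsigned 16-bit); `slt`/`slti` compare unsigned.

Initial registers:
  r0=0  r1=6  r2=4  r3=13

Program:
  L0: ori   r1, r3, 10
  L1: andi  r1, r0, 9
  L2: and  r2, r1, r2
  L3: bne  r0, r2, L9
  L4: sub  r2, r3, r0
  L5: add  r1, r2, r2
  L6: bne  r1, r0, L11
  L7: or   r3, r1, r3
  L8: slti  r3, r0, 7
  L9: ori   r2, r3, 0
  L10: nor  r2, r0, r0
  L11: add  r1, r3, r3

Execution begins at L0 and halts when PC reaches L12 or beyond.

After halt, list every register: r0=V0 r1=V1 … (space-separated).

r0=0 r1=62 r2=13 r3=31

  step pc=0: ori   r1, r3, 10  regs=(0,15,4,13)
  step pc=1: andi  r1, r0, 9  regs=(0,0,4,13)
  step pc=2: and  r2, r1, r2  regs=(0,0,0,13)
  step pc=3: bne  r0, r2, L9  cond=F  regs=(0,0,0,13)
  step pc=4: sub  r2, r3, r0  regs=(0,0,13,13)
  step pc=5: add  r1, r2, r2  regs=(0,26,13,13)
  step pc=6: bne  r1, r0, L11  cond=T  regs=(0,26,13,13)
  step pc=7: or   r3, r1, r3  regs=(0,26,13,31)
  step pc=11: add  r1, r3, r3  regs=(0,62,13,31)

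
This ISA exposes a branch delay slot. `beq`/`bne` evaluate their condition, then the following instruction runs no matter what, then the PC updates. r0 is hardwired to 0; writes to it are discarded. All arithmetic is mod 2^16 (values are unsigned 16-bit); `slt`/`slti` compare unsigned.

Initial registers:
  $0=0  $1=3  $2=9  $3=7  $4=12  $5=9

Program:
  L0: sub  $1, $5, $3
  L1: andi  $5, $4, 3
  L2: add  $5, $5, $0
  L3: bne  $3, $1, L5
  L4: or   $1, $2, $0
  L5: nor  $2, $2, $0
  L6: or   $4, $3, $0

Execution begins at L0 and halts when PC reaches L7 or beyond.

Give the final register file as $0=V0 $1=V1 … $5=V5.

$0=0 $1=9 $2=65526 $3=7 $4=7 $5=0

#0 sub  $1, $5, $3 ; 0/2/9/7/12/9
#1 andi  $5, $4, 3 ; 0/2/9/7/12/0
#2 add  $5, $5, $0 ; 0/2/9/7/12/0
#3 bne  $3, $1, L5 ; 0/2/9/7/12/0 ; →target
#4 or   $1, $2, $0 ; 0/9/9/7/12/0
#5 nor  $2, $2, $0 ; 0/9/65526/7/12/0
#6 or   $4, $3, $0 ; 0/9/65526/7/7/0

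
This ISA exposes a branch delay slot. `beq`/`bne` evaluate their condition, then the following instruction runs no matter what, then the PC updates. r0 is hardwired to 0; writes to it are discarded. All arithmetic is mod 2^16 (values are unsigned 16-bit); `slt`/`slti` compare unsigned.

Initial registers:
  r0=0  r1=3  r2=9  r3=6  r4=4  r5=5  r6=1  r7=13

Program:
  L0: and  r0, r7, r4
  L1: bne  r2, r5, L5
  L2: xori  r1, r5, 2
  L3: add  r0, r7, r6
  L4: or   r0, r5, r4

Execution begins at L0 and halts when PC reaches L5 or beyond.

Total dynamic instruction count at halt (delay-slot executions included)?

3

[0] and  r0, r7, r4  →  {r0:0, r1:3, r2:9, r3:6, r4:4, r5:5, r6:1, r7:13}
[1] bne  r2, r5, L5  →  {r0:0, r1:3, r2:9, r3:6, r4:4, r5:5, r6:1, r7:13}  ⟨branch taken⟩
[2] xori  r1, r5, 2  →  {r0:0, r1:7, r2:9, r3:6, r4:4, r5:5, r6:1, r7:13}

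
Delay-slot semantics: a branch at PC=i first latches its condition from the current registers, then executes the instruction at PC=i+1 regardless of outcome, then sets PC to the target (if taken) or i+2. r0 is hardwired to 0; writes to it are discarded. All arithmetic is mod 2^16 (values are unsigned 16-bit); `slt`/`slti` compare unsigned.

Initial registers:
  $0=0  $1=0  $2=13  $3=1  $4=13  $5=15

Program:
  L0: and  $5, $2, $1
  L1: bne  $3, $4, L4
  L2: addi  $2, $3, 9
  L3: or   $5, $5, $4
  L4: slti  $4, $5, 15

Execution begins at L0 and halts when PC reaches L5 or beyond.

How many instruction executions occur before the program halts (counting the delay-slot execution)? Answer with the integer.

4

[0] and  $5, $2, $1  →  {$0:0, $1:0, $2:13, $3:1, $4:13, $5:0}
[1] bne  $3, $4, L4  →  {$0:0, $1:0, $2:13, $3:1, $4:13, $5:0}  ⟨branch taken⟩
[2] addi  $2, $3, 9  →  {$0:0, $1:0, $2:10, $3:1, $4:13, $5:0}
[4] slti  $4, $5, 15  →  {$0:0, $1:0, $2:10, $3:1, $4:1, $5:0}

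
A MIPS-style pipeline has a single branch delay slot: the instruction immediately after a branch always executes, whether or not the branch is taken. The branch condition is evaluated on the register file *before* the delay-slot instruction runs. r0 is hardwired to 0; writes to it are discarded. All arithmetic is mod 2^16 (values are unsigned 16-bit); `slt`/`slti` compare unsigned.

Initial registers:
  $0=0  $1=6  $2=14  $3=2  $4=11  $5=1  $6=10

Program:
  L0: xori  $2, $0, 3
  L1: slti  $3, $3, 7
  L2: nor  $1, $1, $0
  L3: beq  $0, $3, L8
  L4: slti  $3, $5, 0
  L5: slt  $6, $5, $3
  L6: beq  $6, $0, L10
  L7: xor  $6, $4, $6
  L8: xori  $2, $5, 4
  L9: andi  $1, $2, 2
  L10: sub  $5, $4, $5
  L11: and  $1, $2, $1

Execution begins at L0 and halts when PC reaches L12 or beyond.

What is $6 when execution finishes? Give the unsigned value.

PC=0  xori  $2, $0, 3        | $0=0 $1=6 $2=3 $3=2 $4=11 $5=1 $6=10
PC=1  slti  $3, $3, 7        | $0=0 $1=6 $2=3 $3=1 $4=11 $5=1 $6=10
PC=2  nor  $1, $1, $0        | $0=0 $1=65529 $2=3 $3=1 $4=11 $5=1 $6=10
PC=3  beq  $0, $3, L8        | $0=0 $1=65529 $2=3 $3=1 $4=11 $5=1 $6=10  [not taken]
PC=4  slti  $3, $5, 0        | $0=0 $1=65529 $2=3 $3=0 $4=11 $5=1 $6=10
PC=5  slt  $6, $5, $3        | $0=0 $1=65529 $2=3 $3=0 $4=11 $5=1 $6=0
PC=6  beq  $6, $0, L10       | $0=0 $1=65529 $2=3 $3=0 $4=11 $5=1 $6=0  [TAKEN]
PC=7  xor  $6, $4, $6        | $0=0 $1=65529 $2=3 $3=0 $4=11 $5=1 $6=11
PC=10 sub  $5, $4, $5        | $0=0 $1=65529 $2=3 $3=0 $4=11 $5=10 $6=11
PC=11 and  $1, $2, $1        | $0=0 $1=1 $2=3 $3=0 $4=11 $5=10 $6=11

11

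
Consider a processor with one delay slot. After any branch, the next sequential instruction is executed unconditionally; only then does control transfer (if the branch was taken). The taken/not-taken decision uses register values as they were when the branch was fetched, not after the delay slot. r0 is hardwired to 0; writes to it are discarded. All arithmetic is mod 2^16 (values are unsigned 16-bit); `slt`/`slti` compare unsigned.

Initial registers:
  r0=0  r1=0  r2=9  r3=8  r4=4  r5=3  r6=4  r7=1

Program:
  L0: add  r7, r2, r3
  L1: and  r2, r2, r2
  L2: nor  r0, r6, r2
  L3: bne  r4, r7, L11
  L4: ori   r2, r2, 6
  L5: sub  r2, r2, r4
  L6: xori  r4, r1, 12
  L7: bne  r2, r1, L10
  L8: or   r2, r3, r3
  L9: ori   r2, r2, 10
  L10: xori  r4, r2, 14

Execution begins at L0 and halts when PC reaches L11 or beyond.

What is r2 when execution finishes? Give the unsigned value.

15

  step pc=0: add  r7, r2, r3  regs=(0,0,9,8,4,3,4,17)
  step pc=1: and  r2, r2, r2  regs=(0,0,9,8,4,3,4,17)
  step pc=2: nor  r0, r6, r2  regs=(0,0,9,8,4,3,4,17)
  step pc=3: bne  r4, r7, L11  cond=T  regs=(0,0,9,8,4,3,4,17)
  step pc=4: ori   r2, r2, 6  regs=(0,0,15,8,4,3,4,17)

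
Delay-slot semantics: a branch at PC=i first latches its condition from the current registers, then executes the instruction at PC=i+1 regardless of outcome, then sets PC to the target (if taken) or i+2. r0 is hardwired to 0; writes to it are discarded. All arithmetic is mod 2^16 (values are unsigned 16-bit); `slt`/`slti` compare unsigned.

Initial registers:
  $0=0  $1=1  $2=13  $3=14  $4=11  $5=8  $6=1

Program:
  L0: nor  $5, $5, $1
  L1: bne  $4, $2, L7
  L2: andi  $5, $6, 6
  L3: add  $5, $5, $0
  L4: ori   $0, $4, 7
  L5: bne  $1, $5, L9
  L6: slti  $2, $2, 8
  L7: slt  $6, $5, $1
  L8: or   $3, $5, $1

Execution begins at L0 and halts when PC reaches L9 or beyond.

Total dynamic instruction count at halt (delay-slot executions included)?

5

[0] nor  $5, $5, $1  →  {$0:0, $1:1, $2:13, $3:14, $4:11, $5:65526, $6:1}
[1] bne  $4, $2, L7  →  {$0:0, $1:1, $2:13, $3:14, $4:11, $5:65526, $6:1}  ⟨branch taken⟩
[2] andi  $5, $6, 6  →  {$0:0, $1:1, $2:13, $3:14, $4:11, $5:0, $6:1}
[7] slt  $6, $5, $1  →  {$0:0, $1:1, $2:13, $3:14, $4:11, $5:0, $6:1}
[8] or   $3, $5, $1  →  {$0:0, $1:1, $2:13, $3:1, $4:11, $5:0, $6:1}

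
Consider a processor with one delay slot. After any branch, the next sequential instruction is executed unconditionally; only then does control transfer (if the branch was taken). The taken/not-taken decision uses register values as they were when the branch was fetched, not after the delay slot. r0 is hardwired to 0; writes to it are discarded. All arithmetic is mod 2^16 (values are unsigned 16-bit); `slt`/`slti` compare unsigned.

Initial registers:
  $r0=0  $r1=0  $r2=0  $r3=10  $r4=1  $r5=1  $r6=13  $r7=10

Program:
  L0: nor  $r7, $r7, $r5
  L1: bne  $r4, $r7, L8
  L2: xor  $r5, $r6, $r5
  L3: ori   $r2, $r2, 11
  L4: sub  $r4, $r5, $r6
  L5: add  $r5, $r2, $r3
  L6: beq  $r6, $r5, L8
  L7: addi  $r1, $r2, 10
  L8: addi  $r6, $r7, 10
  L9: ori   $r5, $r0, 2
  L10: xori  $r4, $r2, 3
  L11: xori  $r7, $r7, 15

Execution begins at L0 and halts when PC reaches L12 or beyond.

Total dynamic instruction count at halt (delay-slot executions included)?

PC=0  nor  $r7, $r7, $r5     | $r0=0 $r1=0 $r2=0 $r3=10 $r4=1 $r5=1 $r6=13 $r7=65524
PC=1  bne  $r4, $r7, L8      | $r0=0 $r1=0 $r2=0 $r3=10 $r4=1 $r5=1 $r6=13 $r7=65524  [TAKEN]
PC=2  xor  $r5, $r6, $r5     | $r0=0 $r1=0 $r2=0 $r3=10 $r4=1 $r5=12 $r6=13 $r7=65524
PC=8  addi  $r6, $r7, 10     | $r0=0 $r1=0 $r2=0 $r3=10 $r4=1 $r5=12 $r6=65534 $r7=65524
PC=9  ori   $r5, $r0, 2      | $r0=0 $r1=0 $r2=0 $r3=10 $r4=1 $r5=2 $r6=65534 $r7=65524
PC=10 xori  $r4, $r2, 3      | $r0=0 $r1=0 $r2=0 $r3=10 $r4=3 $r5=2 $r6=65534 $r7=65524
PC=11 xori  $r7, $r7, 15     | $r0=0 $r1=0 $r2=0 $r3=10 $r4=3 $r5=2 $r6=65534 $r7=65531

7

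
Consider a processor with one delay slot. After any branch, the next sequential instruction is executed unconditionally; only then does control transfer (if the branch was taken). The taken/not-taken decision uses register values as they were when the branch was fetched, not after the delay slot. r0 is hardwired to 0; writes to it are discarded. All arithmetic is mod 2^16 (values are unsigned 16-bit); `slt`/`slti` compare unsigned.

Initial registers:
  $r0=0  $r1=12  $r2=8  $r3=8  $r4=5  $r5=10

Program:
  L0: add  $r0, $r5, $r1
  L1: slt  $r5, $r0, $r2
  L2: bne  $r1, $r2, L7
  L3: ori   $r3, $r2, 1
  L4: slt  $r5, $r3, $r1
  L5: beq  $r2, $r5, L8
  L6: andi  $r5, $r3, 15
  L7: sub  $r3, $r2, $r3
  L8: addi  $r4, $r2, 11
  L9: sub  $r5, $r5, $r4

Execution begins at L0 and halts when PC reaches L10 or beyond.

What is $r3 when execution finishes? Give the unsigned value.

  step pc=0: add  $r0, $r5, $r1  regs=(0,12,8,8,5,10)
  step pc=1: slt  $r5, $r0, $r2  regs=(0,12,8,8,5,1)
  step pc=2: bne  $r1, $r2, L7  cond=T  regs=(0,12,8,8,5,1)
  step pc=3: ori   $r3, $r2, 1  regs=(0,12,8,9,5,1)
  step pc=7: sub  $r3, $r2, $r3  regs=(0,12,8,65535,5,1)
  step pc=8: addi  $r4, $r2, 11  regs=(0,12,8,65535,19,1)
  step pc=9: sub  $r5, $r5, $r4  regs=(0,12,8,65535,19,65518)

65535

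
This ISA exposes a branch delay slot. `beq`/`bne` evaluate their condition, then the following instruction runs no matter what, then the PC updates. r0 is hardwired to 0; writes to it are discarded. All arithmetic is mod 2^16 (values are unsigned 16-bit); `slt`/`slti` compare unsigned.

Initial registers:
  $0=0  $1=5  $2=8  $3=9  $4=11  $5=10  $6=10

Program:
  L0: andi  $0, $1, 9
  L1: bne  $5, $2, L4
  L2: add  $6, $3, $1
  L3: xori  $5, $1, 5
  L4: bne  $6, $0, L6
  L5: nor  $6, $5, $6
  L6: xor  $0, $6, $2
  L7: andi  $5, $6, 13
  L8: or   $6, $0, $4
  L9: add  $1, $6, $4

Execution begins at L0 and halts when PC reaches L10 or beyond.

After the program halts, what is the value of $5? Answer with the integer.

PC=0  andi  $0, $1, 9        | $0=0 $1=5 $2=8 $3=9 $4=11 $5=10 $6=10
PC=1  bne  $5, $2, L4        | $0=0 $1=5 $2=8 $3=9 $4=11 $5=10 $6=10  [TAKEN]
PC=2  add  $6, $3, $1        | $0=0 $1=5 $2=8 $3=9 $4=11 $5=10 $6=14
PC=4  bne  $6, $0, L6        | $0=0 $1=5 $2=8 $3=9 $4=11 $5=10 $6=14  [TAKEN]
PC=5  nor  $6, $5, $6        | $0=0 $1=5 $2=8 $3=9 $4=11 $5=10 $6=65521
PC=6  xor  $0, $6, $2        | $0=0 $1=5 $2=8 $3=9 $4=11 $5=10 $6=65521
PC=7  andi  $5, $6, 13       | $0=0 $1=5 $2=8 $3=9 $4=11 $5=1 $6=65521
PC=8  or   $6, $0, $4        | $0=0 $1=5 $2=8 $3=9 $4=11 $5=1 $6=11
PC=9  add  $1, $6, $4        | $0=0 $1=22 $2=8 $3=9 $4=11 $5=1 $6=11

1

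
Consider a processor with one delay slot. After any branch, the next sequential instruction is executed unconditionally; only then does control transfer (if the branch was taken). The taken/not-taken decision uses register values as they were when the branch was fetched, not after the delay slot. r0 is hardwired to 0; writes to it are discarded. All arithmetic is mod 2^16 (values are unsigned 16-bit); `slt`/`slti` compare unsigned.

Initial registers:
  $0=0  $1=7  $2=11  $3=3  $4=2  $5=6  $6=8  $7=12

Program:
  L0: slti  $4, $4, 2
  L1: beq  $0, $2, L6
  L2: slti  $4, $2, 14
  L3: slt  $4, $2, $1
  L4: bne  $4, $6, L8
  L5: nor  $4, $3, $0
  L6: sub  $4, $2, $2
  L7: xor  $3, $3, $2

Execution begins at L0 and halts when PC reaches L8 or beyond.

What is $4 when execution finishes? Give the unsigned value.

  step pc=0: slti  $4, $4, 2  regs=(0,7,11,3,0,6,8,12)
  step pc=1: beq  $0, $2, L6  cond=F  regs=(0,7,11,3,0,6,8,12)
  step pc=2: slti  $4, $2, 14  regs=(0,7,11,3,1,6,8,12)
  step pc=3: slt  $4, $2, $1  regs=(0,7,11,3,0,6,8,12)
  step pc=4: bne  $4, $6, L8  cond=T  regs=(0,7,11,3,0,6,8,12)
  step pc=5: nor  $4, $3, $0  regs=(0,7,11,3,65532,6,8,12)

65532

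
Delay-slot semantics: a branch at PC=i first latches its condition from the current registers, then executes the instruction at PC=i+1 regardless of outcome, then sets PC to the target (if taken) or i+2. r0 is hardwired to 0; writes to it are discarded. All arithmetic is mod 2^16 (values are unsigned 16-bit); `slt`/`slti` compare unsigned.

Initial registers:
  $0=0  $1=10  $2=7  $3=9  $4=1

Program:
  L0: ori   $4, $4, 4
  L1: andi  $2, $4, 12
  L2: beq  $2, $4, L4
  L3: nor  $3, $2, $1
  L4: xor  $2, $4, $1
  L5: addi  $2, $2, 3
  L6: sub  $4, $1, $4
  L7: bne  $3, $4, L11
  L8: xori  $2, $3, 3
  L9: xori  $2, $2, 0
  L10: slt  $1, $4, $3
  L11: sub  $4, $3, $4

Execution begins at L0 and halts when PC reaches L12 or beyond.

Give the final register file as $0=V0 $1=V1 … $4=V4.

[0] ori   $4, $4, 4  →  {$0:0, $1:10, $2:7, $3:9, $4:5}
[1] andi  $2, $4, 12  →  {$0:0, $1:10, $2:4, $3:9, $4:5}
[2] beq  $2, $4, L4  →  {$0:0, $1:10, $2:4, $3:9, $4:5}  ⟨branch fallthrough⟩
[3] nor  $3, $2, $1  →  {$0:0, $1:10, $2:4, $3:65521, $4:5}
[4] xor  $2, $4, $1  →  {$0:0, $1:10, $2:15, $3:65521, $4:5}
[5] addi  $2, $2, 3  →  {$0:0, $1:10, $2:18, $3:65521, $4:5}
[6] sub  $4, $1, $4  →  {$0:0, $1:10, $2:18, $3:65521, $4:5}
[7] bne  $3, $4, L11  →  {$0:0, $1:10, $2:18, $3:65521, $4:5}  ⟨branch taken⟩
[8] xori  $2, $3, 3  →  {$0:0, $1:10, $2:65522, $3:65521, $4:5}
[11] sub  $4, $3, $4  →  {$0:0, $1:10, $2:65522, $3:65521, $4:65516}

$0=0 $1=10 $2=65522 $3=65521 $4=65516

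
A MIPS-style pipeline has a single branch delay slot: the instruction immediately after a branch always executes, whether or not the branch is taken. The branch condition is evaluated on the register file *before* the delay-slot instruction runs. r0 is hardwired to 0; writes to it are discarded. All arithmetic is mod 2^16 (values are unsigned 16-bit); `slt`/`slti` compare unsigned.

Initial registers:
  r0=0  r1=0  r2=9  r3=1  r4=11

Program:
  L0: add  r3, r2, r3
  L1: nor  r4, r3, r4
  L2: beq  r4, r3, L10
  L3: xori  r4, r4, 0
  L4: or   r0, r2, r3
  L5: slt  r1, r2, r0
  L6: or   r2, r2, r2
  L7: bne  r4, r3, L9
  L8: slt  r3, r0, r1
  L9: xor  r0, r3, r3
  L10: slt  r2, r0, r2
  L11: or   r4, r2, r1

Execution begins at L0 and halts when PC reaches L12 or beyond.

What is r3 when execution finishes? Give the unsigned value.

0

  step pc=0: add  r3, r2, r3  regs=(0,0,9,10,11)
  step pc=1: nor  r4, r3, r4  regs=(0,0,9,10,65524)
  step pc=2: beq  r4, r3, L10  cond=F  regs=(0,0,9,10,65524)
  step pc=3: xori  r4, r4, 0  regs=(0,0,9,10,65524)
  step pc=4: or   r0, r2, r3  regs=(0,0,9,10,65524)
  step pc=5: slt  r1, r2, r0  regs=(0,0,9,10,65524)
  step pc=6: or   r2, r2, r2  regs=(0,0,9,10,65524)
  step pc=7: bne  r4, r3, L9  cond=T  regs=(0,0,9,10,65524)
  step pc=8: slt  r3, r0, r1  regs=(0,0,9,0,65524)
  step pc=9: xor  r0, r3, r3  regs=(0,0,9,0,65524)
  step pc=10: slt  r2, r0, r2  regs=(0,0,1,0,65524)
  step pc=11: or   r4, r2, r1  regs=(0,0,1,0,1)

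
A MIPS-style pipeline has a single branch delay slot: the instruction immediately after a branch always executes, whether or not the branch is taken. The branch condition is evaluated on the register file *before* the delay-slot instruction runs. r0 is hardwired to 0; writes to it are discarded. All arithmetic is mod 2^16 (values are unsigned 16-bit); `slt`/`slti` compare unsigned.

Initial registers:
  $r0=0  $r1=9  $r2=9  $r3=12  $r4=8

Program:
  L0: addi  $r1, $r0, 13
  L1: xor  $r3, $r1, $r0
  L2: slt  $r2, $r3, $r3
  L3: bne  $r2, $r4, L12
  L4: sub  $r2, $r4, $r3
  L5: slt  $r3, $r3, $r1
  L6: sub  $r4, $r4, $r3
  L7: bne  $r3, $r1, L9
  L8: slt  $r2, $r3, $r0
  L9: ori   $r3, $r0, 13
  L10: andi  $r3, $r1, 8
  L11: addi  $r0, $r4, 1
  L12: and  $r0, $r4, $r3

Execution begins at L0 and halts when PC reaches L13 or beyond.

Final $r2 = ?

PC=0  addi  $r1, $r0, 13     | $r0=0 $r1=13 $r2=9 $r3=12 $r4=8
PC=1  xor  $r3, $r1, $r0     | $r0=0 $r1=13 $r2=9 $r3=13 $r4=8
PC=2  slt  $r2, $r3, $r3     | $r0=0 $r1=13 $r2=0 $r3=13 $r4=8
PC=3  bne  $r2, $r4, L12     | $r0=0 $r1=13 $r2=0 $r3=13 $r4=8  [TAKEN]
PC=4  sub  $r2, $r4, $r3     | $r0=0 $r1=13 $r2=65531 $r3=13 $r4=8
PC=12 and  $r0, $r4, $r3     | $r0=0 $r1=13 $r2=65531 $r3=13 $r4=8

65531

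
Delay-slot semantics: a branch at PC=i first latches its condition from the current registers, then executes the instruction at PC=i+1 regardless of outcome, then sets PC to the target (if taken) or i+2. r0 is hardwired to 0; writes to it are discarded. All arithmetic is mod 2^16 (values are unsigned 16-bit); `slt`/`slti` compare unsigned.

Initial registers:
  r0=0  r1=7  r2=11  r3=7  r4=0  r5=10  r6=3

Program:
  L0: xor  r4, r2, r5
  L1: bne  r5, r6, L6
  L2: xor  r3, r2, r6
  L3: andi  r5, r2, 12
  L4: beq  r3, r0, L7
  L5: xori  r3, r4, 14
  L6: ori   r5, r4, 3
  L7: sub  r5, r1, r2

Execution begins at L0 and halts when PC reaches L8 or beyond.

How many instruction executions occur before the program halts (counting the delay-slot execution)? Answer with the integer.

5

  step pc=0: xor  r4, r2, r5  regs=(0,7,11,7,1,10,3)
  step pc=1: bne  r5, r6, L6  cond=T  regs=(0,7,11,7,1,10,3)
  step pc=2: xor  r3, r2, r6  regs=(0,7,11,8,1,10,3)
  step pc=6: ori   r5, r4, 3  regs=(0,7,11,8,1,3,3)
  step pc=7: sub  r5, r1, r2  regs=(0,7,11,8,1,65532,3)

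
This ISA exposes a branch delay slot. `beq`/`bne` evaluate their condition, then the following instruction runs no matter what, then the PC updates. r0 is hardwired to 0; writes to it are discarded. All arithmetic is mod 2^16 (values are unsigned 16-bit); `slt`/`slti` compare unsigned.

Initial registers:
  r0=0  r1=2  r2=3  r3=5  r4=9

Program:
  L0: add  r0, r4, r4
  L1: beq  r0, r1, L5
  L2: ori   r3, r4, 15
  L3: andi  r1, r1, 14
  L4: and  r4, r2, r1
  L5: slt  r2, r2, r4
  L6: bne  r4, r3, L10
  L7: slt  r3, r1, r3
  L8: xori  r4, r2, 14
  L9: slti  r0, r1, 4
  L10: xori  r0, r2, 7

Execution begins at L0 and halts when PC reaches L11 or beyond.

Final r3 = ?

#0 add  r0, r4, r4 ; 0/2/3/5/9
#1 beq  r0, r1, L5 ; 0/2/3/5/9 ; →fallthru
#2 ori   r3, r4, 15 ; 0/2/3/15/9
#3 andi  r1, r1, 14 ; 0/2/3/15/9
#4 and  r4, r2, r1 ; 0/2/3/15/2
#5 slt  r2, r2, r4 ; 0/2/0/15/2
#6 bne  r4, r3, L10 ; 0/2/0/15/2 ; →target
#7 slt  r3, r1, r3 ; 0/2/0/1/2
#10 xori  r0, r2, 7 ; 0/2/0/1/2

1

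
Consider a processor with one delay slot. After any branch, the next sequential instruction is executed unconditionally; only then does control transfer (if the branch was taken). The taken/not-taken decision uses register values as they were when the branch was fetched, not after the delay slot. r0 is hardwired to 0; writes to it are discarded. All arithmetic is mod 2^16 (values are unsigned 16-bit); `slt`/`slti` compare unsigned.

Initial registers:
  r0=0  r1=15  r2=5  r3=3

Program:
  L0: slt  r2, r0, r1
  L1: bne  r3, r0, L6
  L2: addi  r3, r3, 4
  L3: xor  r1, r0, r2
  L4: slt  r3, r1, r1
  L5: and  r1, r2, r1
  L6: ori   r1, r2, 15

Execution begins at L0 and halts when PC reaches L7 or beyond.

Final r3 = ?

7

PC=0  slt  r2, r0, r1        | r0=0 r1=15 r2=1 r3=3
PC=1  bne  r3, r0, L6        | r0=0 r1=15 r2=1 r3=3  [TAKEN]
PC=2  addi  r3, r3, 4        | r0=0 r1=15 r2=1 r3=7
PC=6  ori   r1, r2, 15       | r0=0 r1=15 r2=1 r3=7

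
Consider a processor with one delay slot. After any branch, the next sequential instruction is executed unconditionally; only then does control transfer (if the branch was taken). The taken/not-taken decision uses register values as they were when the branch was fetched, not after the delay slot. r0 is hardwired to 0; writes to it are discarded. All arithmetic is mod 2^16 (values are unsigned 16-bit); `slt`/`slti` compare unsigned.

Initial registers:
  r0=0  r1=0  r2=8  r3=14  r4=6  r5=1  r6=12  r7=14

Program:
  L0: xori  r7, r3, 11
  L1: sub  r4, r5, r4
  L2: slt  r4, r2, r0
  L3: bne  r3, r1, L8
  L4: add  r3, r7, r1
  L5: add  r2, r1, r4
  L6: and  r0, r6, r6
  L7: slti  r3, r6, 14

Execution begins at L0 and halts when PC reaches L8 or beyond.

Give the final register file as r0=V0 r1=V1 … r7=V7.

r0=0 r1=0 r2=8 r3=5 r4=0 r5=1 r6=12 r7=5

PC=0  xori  r7, r3, 11       | r0=0 r1=0 r2=8 r3=14 r4=6 r5=1 r6=12 r7=5
PC=1  sub  r4, r5, r4        | r0=0 r1=0 r2=8 r3=14 r4=65531 r5=1 r6=12 r7=5
PC=2  slt  r4, r2, r0        | r0=0 r1=0 r2=8 r3=14 r4=0 r5=1 r6=12 r7=5
PC=3  bne  r3, r1, L8        | r0=0 r1=0 r2=8 r3=14 r4=0 r5=1 r6=12 r7=5  [TAKEN]
PC=4  add  r3, r7, r1        | r0=0 r1=0 r2=8 r3=5 r4=0 r5=1 r6=12 r7=5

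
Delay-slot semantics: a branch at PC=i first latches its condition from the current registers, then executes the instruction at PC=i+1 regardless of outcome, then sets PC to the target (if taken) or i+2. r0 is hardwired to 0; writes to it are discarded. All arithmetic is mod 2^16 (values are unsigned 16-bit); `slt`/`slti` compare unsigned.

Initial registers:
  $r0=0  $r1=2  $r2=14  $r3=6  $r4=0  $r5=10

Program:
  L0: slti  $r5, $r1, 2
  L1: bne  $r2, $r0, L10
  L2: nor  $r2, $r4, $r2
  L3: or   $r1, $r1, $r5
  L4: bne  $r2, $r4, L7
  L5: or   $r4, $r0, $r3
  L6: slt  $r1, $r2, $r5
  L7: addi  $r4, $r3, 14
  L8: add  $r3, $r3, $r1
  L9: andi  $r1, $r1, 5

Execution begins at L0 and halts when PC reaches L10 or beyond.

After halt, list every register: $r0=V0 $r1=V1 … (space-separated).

PC=0  slti  $r5, $r1, 2      | $r0=0 $r1=2 $r2=14 $r3=6 $r4=0 $r5=0
PC=1  bne  $r2, $r0, L10     | $r0=0 $r1=2 $r2=14 $r3=6 $r4=0 $r5=0  [TAKEN]
PC=2  nor  $r2, $r4, $r2     | $r0=0 $r1=2 $r2=65521 $r3=6 $r4=0 $r5=0

$r0=0 $r1=2 $r2=65521 $r3=6 $r4=0 $r5=0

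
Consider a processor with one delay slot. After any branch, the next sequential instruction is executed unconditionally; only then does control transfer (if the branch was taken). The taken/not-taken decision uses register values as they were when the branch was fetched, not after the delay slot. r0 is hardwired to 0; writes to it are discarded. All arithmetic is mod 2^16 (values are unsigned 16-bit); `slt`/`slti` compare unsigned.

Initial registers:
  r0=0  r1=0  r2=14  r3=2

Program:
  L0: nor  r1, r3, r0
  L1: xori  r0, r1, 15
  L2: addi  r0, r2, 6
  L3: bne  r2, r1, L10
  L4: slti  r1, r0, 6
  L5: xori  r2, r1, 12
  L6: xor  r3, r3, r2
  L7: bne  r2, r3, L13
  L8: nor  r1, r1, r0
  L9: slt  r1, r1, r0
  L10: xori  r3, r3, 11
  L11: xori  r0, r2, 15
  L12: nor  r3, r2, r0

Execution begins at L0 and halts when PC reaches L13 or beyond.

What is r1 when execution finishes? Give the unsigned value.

1

PC=0  nor  r1, r3, r0        | r0=0 r1=65533 r2=14 r3=2
PC=1  xori  r0, r1, 15       | r0=0 r1=65533 r2=14 r3=2
PC=2  addi  r0, r2, 6        | r0=0 r1=65533 r2=14 r3=2
PC=3  bne  r2, r1, L10       | r0=0 r1=65533 r2=14 r3=2  [TAKEN]
PC=4  slti  r1, r0, 6        | r0=0 r1=1 r2=14 r3=2
PC=10 xori  r3, r3, 11       | r0=0 r1=1 r2=14 r3=9
PC=11 xori  r0, r2, 15       | r0=0 r1=1 r2=14 r3=9
PC=12 nor  r3, r2, r0        | r0=0 r1=1 r2=14 r3=65521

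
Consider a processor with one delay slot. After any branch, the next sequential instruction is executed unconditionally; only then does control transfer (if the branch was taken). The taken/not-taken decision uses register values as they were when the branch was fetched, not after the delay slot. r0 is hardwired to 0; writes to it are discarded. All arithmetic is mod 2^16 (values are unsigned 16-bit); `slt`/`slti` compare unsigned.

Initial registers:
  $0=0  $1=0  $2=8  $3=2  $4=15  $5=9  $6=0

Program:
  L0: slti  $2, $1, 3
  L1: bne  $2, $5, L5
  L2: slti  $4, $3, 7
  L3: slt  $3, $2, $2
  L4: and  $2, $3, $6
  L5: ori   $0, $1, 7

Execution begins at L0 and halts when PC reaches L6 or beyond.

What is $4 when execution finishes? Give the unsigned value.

1

#0 slti  $2, $1, 3 ; 0/0/1/2/15/9/0
#1 bne  $2, $5, L5 ; 0/0/1/2/15/9/0 ; →target
#2 slti  $4, $3, 7 ; 0/0/1/2/1/9/0
#5 ori   $0, $1, 7 ; 0/0/1/2/1/9/0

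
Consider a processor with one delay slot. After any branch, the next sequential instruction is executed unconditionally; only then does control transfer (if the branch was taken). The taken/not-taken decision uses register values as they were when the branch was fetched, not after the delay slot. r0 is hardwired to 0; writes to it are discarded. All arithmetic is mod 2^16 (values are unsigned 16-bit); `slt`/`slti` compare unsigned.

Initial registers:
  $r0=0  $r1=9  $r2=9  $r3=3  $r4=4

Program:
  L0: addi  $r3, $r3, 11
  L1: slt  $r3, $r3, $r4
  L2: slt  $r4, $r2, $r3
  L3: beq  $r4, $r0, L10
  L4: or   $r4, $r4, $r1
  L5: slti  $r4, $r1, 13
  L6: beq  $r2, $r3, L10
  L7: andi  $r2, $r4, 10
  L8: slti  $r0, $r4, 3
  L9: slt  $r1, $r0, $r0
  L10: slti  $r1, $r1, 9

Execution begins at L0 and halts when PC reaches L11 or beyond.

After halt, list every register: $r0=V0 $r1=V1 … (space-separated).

[0] addi  $r3, $r3, 11  →  {$r0:0, $r1:9, $r2:9, $r3:14, $r4:4}
[1] slt  $r3, $r3, $r4  →  {$r0:0, $r1:9, $r2:9, $r3:0, $r4:4}
[2] slt  $r4, $r2, $r3  →  {$r0:0, $r1:9, $r2:9, $r3:0, $r4:0}
[3] beq  $r4, $r0, L10  →  {$r0:0, $r1:9, $r2:9, $r3:0, $r4:0}  ⟨branch taken⟩
[4] or   $r4, $r4, $r1  →  {$r0:0, $r1:9, $r2:9, $r3:0, $r4:9}
[10] slti  $r1, $r1, 9  →  {$r0:0, $r1:0, $r2:9, $r3:0, $r4:9}

$r0=0 $r1=0 $r2=9 $r3=0 $r4=9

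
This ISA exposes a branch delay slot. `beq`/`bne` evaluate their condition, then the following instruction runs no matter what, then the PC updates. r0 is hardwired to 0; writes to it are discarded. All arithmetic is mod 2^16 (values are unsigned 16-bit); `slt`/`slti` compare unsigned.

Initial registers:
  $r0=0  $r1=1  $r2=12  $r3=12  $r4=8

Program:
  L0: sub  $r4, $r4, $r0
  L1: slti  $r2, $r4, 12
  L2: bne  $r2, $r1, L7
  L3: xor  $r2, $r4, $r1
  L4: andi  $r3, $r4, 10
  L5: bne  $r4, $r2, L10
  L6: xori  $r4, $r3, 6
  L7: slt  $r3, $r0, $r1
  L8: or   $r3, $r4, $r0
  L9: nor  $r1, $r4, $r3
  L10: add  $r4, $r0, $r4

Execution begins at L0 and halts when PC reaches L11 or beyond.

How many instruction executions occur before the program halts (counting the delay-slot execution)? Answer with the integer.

[0] sub  $r4, $r4, $r0  →  {$r0:0, $r1:1, $r2:12, $r3:12, $r4:8}
[1] slti  $r2, $r4, 12  →  {$r0:0, $r1:1, $r2:1, $r3:12, $r4:8}
[2] bne  $r2, $r1, L7  →  {$r0:0, $r1:1, $r2:1, $r3:12, $r4:8}  ⟨branch fallthrough⟩
[3] xor  $r2, $r4, $r1  →  {$r0:0, $r1:1, $r2:9, $r3:12, $r4:8}
[4] andi  $r3, $r4, 10  →  {$r0:0, $r1:1, $r2:9, $r3:8, $r4:8}
[5] bne  $r4, $r2, L10  →  {$r0:0, $r1:1, $r2:9, $r3:8, $r4:8}  ⟨branch taken⟩
[6] xori  $r4, $r3, 6  →  {$r0:0, $r1:1, $r2:9, $r3:8, $r4:14}
[10] add  $r4, $r0, $r4  →  {$r0:0, $r1:1, $r2:9, $r3:8, $r4:14}

8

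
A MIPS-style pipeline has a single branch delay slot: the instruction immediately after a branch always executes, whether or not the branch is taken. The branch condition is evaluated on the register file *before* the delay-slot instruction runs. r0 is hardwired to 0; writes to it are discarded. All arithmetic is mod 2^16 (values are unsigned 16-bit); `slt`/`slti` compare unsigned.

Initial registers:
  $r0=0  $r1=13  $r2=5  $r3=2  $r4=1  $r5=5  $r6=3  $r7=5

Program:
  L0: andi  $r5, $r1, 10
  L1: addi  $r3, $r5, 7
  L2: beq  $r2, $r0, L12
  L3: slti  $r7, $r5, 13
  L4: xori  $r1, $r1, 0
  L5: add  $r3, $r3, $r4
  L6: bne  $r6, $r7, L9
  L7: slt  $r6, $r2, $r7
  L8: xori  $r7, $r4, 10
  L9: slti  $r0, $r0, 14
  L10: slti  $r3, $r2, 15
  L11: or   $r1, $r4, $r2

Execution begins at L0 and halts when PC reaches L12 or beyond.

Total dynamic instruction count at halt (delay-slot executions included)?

#0 andi  $r5, $r1, 10 ; 0/13/5/2/1/8/3/5
#1 addi  $r3, $r5, 7 ; 0/13/5/15/1/8/3/5
#2 beq  $r2, $r0, L12 ; 0/13/5/15/1/8/3/5 ; →fallthru
#3 slti  $r7, $r5, 13 ; 0/13/5/15/1/8/3/1
#4 xori  $r1, $r1, 0 ; 0/13/5/15/1/8/3/1
#5 add  $r3, $r3, $r4 ; 0/13/5/16/1/8/3/1
#6 bne  $r6, $r7, L9 ; 0/13/5/16/1/8/3/1 ; →target
#7 slt  $r6, $r2, $r7 ; 0/13/5/16/1/8/0/1
#9 slti  $r0, $r0, 14 ; 0/13/5/16/1/8/0/1
#10 slti  $r3, $r2, 15 ; 0/13/5/1/1/8/0/1
#11 or   $r1, $r4, $r2 ; 0/5/5/1/1/8/0/1

11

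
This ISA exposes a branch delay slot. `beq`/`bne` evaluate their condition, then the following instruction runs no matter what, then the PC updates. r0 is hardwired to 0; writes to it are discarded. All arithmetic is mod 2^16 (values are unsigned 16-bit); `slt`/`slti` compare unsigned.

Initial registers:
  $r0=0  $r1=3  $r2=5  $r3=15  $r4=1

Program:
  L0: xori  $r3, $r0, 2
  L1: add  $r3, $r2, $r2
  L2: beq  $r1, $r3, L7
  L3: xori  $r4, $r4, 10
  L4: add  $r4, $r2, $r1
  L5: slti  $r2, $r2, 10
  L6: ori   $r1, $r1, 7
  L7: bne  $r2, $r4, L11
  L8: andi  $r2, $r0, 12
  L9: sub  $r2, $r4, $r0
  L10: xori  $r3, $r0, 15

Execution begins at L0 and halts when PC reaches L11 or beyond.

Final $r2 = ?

PC=0  xori  $r3, $r0, 2      | $r0=0 $r1=3 $r2=5 $r3=2 $r4=1
PC=1  add  $r3, $r2, $r2     | $r0=0 $r1=3 $r2=5 $r3=10 $r4=1
PC=2  beq  $r1, $r3, L7      | $r0=0 $r1=3 $r2=5 $r3=10 $r4=1  [not taken]
PC=3  xori  $r4, $r4, 10     | $r0=0 $r1=3 $r2=5 $r3=10 $r4=11
PC=4  add  $r4, $r2, $r1     | $r0=0 $r1=3 $r2=5 $r3=10 $r4=8
PC=5  slti  $r2, $r2, 10     | $r0=0 $r1=3 $r2=1 $r3=10 $r4=8
PC=6  ori   $r1, $r1, 7      | $r0=0 $r1=7 $r2=1 $r3=10 $r4=8
PC=7  bne  $r2, $r4, L11     | $r0=0 $r1=7 $r2=1 $r3=10 $r4=8  [TAKEN]
PC=8  andi  $r2, $r0, 12     | $r0=0 $r1=7 $r2=0 $r3=10 $r4=8

0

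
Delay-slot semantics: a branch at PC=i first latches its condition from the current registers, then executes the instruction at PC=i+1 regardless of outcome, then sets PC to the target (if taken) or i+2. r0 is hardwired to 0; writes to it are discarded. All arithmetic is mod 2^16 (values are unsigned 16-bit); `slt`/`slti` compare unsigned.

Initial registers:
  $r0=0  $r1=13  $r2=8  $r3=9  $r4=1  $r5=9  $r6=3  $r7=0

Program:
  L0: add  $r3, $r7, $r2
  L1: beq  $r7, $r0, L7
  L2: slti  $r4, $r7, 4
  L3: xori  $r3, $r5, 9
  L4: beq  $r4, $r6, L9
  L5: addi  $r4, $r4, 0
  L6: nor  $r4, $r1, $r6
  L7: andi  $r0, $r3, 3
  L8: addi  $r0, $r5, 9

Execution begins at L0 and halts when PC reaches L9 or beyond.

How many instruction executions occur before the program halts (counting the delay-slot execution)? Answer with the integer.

#0 add  $r3, $r7, $r2 ; 0/13/8/8/1/9/3/0
#1 beq  $r7, $r0, L7 ; 0/13/8/8/1/9/3/0 ; →target
#2 slti  $r4, $r7, 4 ; 0/13/8/8/1/9/3/0
#7 andi  $r0, $r3, 3 ; 0/13/8/8/1/9/3/0
#8 addi  $r0, $r5, 9 ; 0/13/8/8/1/9/3/0

5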